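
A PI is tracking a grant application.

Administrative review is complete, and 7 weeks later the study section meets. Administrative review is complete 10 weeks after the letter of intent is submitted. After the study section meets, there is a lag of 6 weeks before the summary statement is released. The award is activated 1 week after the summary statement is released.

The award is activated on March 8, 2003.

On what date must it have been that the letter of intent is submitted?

September 21, 2002

The award is activated: Mar 8, 2003.
The summary statement is released: Mar 8, 2003 − 1 week = Mar 1, 2003.
The study section meets: Mar 1, 2003 − 6 weeks = Jan 18, 2003.
Administrative review is complete: Jan 18, 2003 − 7 weeks = Nov 30, 2002.
The letter of intent is submitted: Nov 30, 2002 − 10 weeks = Sep 21, 2002.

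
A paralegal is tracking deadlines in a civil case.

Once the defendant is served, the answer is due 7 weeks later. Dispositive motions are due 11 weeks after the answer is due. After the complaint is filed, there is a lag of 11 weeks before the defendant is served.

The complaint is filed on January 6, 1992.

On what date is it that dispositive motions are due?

July 27, 1992

The complaint is filed: Jan 6, 1992.
The defendant is served: Jan 6, 1992 + 11 weeks = Mar 23, 1992.
The answer is due: Mar 23, 1992 + 7 weeks = May 11, 1992.
Dispositive motions are due: May 11, 1992 + 11 weeks = Jul 27, 1992.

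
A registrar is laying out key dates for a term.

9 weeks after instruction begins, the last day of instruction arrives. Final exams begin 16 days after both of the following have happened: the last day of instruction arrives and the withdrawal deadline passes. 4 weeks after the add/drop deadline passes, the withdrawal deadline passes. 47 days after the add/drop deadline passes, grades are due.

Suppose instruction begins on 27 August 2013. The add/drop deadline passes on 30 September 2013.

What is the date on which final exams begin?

Instruction begins: Aug 27, 2013.
The last day of instruction arrives: Aug 27, 2013 + 9 weeks = Oct 29, 2013.
The add/drop deadline passes: Sep 30, 2013.
The withdrawal deadline passes: Sep 30, 2013 + 4 weeks = Oct 28, 2013.
Both prerequisites met — the last day of instruction arrives (Oct 29, 2013), the withdrawal deadline passes (Oct 28, 2013); the later is Oct 29, 2013.
Final exams begin: Oct 29, 2013 + 16 days = Nov 14, 2013.

14 November 2013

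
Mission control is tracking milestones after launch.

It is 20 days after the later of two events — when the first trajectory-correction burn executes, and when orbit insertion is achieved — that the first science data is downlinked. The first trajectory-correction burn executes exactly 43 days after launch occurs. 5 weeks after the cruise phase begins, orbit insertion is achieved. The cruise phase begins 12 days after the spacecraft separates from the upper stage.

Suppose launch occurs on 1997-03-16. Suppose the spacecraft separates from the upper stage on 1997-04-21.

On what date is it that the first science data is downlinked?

Launch occurs: Mar 16, 1997.
The first trajectory-correction burn executes: Mar 16, 1997 + 43 days = Apr 28, 1997.
The spacecraft separates from the upper stage: Apr 21, 1997.
The cruise phase begins: Apr 21, 1997 + 12 days = May 3, 1997.
Orbit insertion is achieved: May 3, 1997 + 5 weeks = Jun 7, 1997.
Both prerequisites met — the first trajectory-correction burn executes (Apr 28, 1997), orbit insertion is achieved (Jun 7, 1997); the later is Jun 7, 1997.
The first science data is downlinked: Jun 7, 1997 + 20 days = Jun 27, 1997.

1997-06-27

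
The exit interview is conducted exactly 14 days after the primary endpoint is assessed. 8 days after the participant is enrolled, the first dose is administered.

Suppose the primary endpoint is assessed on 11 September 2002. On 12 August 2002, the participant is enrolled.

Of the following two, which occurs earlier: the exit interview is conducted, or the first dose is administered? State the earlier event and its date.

The primary endpoint is assessed: Sep 11, 2002.
The exit interview is conducted: Sep 11, 2002 + 14 days = Sep 25, 2002.
The participant is enrolled: Aug 12, 2002.
The first dose is administered: Aug 12, 2002 + 8 days = Aug 20, 2002.
Comparing: the exit interview is conducted on Sep 25, 2002 vs the first dose is administered on Aug 20, 2002. Earlier: the first dose is administered.

The first dose is administered — 20 August 2002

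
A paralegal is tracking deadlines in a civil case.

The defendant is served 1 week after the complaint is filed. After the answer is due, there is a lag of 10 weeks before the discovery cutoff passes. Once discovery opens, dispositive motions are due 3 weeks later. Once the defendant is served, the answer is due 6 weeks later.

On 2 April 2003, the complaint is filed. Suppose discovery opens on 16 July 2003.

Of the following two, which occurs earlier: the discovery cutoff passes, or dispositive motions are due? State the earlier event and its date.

The discovery cutoff passes — 30 July 2003

The complaint is filed: Apr 2, 2003.
The defendant is served: Apr 2, 2003 + 1 week = Apr 9, 2003.
The answer is due: Apr 9, 2003 + 6 weeks = May 21, 2003.
The discovery cutoff passes: May 21, 2003 + 10 weeks = Jul 30, 2003.
Discovery opens: Jul 16, 2003.
Dispositive motions are due: Jul 16, 2003 + 3 weeks = Aug 6, 2003.
Comparing: the discovery cutoff passes on Jul 30, 2003 vs dispositive motions are due on Aug 6, 2003. Earlier: the discovery cutoff passes.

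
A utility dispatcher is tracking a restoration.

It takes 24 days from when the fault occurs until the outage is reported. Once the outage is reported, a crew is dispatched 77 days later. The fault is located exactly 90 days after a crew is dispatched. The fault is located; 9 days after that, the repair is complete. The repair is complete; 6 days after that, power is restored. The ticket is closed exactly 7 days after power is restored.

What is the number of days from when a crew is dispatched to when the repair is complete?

Causal path: a crew is dispatched → the fault is located → the repair is complete.
Total delay along the path: 90 + 9 = 99 days.

99 days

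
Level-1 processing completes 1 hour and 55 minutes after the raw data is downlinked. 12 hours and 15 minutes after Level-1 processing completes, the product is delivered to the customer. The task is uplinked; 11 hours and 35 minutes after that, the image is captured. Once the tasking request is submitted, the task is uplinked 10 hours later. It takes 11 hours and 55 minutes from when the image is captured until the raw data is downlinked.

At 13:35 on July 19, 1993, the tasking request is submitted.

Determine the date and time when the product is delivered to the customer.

The tasking request is submitted: 13:35 Jul 19, 1993.
The task is uplinked: 13:35 Jul 19, 1993 + 10h = 23:35 Jul 19, 1993.
The image is captured: 23:35 Jul 19, 1993 + 11h35m = 11:10 Jul 20, 1993.
The raw data is downlinked: 11:10 Jul 20, 1993 + 11h55m = 23:05 Jul 20, 1993.
Level-1 processing completes: 23:05 Jul 20, 1993 + 1h55m = 01:00 Jul 21, 1993.
The product is delivered to the customer: 01:00 Jul 21, 1993 + 12h15m = 13:15 Jul 21, 1993.

13:15 on July 21, 1993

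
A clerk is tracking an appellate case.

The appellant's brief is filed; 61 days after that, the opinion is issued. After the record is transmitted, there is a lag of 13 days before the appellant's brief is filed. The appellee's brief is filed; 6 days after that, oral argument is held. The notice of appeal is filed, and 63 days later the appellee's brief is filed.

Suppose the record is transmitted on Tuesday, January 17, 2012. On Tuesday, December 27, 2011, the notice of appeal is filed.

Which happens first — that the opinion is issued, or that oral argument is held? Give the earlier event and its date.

The record is transmitted: Jan 17, 2012.
The appellant's brief is filed: Jan 17, 2012 + 13 days = Jan 30, 2012.
The opinion is issued: Jan 30, 2012 + 61 days = Mar 31, 2012.
The notice of appeal is filed: Dec 27, 2011.
The appellee's brief is filed: Dec 27, 2011 + 63 days = Feb 28, 2012.
Oral argument is held: Feb 28, 2012 + 6 days = Mar 5, 2012.
Comparing: the opinion is issued on Mar 31, 2012 vs oral argument is held on Mar 5, 2012. Earlier: oral argument is held.

Oral argument is held — Monday, March 5, 2012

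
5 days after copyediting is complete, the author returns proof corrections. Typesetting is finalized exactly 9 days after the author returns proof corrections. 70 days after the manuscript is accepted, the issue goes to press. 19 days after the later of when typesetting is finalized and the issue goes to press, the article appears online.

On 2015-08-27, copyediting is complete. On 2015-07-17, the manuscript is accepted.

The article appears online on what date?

2015-10-14

Copyediting is complete: Aug 27, 2015.
The author returns proof corrections: Aug 27, 2015 + 5 days = Sep 1, 2015.
Typesetting is finalized: Sep 1, 2015 + 9 days = Sep 10, 2015.
The manuscript is accepted: Jul 17, 2015.
The issue goes to press: Jul 17, 2015 + 70 days = Sep 25, 2015.
Both prerequisites met — typesetting is finalized (Sep 10, 2015), the issue goes to press (Sep 25, 2015); the later is Sep 25, 2015.
The article appears online: Sep 25, 2015 + 19 days = Oct 14, 2015.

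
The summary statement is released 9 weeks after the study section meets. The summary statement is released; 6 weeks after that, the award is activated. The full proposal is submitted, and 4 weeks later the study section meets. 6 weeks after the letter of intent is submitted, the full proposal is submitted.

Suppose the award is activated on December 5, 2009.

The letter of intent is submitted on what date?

The award is activated: Dec 5, 2009.
The summary statement is released: Dec 5, 2009 − 6 weeks = Oct 24, 2009.
The study section meets: Oct 24, 2009 − 9 weeks = Aug 22, 2009.
The full proposal is submitted: Aug 22, 2009 − 4 weeks = Jul 25, 2009.
The letter of intent is submitted: Jul 25, 2009 − 6 weeks = Jun 13, 2009.

June 13, 2009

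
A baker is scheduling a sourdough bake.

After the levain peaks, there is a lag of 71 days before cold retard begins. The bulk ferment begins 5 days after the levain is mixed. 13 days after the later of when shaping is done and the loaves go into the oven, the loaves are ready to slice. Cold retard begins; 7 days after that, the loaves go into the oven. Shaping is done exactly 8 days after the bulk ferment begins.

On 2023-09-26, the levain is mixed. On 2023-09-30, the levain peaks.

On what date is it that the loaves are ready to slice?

The levain is mixed: Sep 26, 2023.
The bulk ferment begins: Sep 26, 2023 + 5 days = Oct 1, 2023.
Shaping is done: Oct 1, 2023 + 8 days = Oct 9, 2023.
The levain peaks: Sep 30, 2023.
Cold retard begins: Sep 30, 2023 + 71 days = Dec 10, 2023.
The loaves go into the oven: Dec 10, 2023 + 7 days = Dec 17, 2023.
Both prerequisites met — shaping is done (Oct 9, 2023), the loaves go into the oven (Dec 17, 2023); the later is Dec 17, 2023.
The loaves are ready to slice: Dec 17, 2023 + 13 days = Dec 30, 2023.

2023-12-30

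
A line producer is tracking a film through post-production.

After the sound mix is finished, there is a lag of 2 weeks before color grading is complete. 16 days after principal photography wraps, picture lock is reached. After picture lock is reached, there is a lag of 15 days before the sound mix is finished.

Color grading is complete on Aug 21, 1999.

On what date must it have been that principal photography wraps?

Color grading is complete: Aug 21, 1999.
The sound mix is finished: Aug 21, 1999 − 2 weeks = Aug 7, 1999.
Picture lock is reached: Aug 7, 1999 − 15 days = Jul 23, 1999.
Principal photography wraps: Jul 23, 1999 − 16 days = Jul 7, 1999.

Jul 7, 1999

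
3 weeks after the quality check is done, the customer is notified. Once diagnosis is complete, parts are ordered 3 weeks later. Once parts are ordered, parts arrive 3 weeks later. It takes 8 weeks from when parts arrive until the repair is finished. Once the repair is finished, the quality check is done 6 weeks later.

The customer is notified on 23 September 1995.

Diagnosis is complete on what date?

15 April 1995

The customer is notified: Sep 23, 1995.
The quality check is done: Sep 23, 1995 − 3 weeks = Sep 2, 1995.
The repair is finished: Sep 2, 1995 − 6 weeks = Jul 22, 1995.
Parts arrive: Jul 22, 1995 − 8 weeks = May 27, 1995.
Parts are ordered: May 27, 1995 − 3 weeks = May 6, 1995.
Diagnosis is complete: May 6, 1995 − 3 weeks = Apr 15, 1995.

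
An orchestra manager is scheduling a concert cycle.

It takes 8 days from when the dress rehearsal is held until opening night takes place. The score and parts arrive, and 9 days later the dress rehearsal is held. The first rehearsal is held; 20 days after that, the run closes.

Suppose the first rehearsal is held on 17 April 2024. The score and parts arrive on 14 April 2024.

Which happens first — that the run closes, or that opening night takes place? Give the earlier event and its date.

Opening night takes place — 1 May 2024

The first rehearsal is held: Apr 17, 2024.
The run closes: Apr 17, 2024 + 20 days = May 7, 2024.
The score and parts arrive: Apr 14, 2024.
The dress rehearsal is held: Apr 14, 2024 + 9 days = Apr 23, 2024.
Opening night takes place: Apr 23, 2024 + 8 days = May 1, 2024.
Comparing: the run closes on May 7, 2024 vs opening night takes place on May 1, 2024. Earlier: opening night takes place.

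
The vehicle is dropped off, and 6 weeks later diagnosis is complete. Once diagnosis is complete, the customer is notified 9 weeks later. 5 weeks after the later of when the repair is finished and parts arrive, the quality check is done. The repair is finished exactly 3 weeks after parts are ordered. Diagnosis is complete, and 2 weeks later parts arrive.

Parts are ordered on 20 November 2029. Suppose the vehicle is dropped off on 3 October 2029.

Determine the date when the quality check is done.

15 January 2030

Parts are ordered: Nov 20, 2029.
The repair is finished: Nov 20, 2029 + 3 weeks = Dec 11, 2029.
The vehicle is dropped off: Oct 3, 2029.
Diagnosis is complete: Oct 3, 2029 + 6 weeks = Nov 14, 2029.
Parts arrive: Nov 14, 2029 + 2 weeks = Nov 28, 2029.
Both prerequisites met — the repair is finished (Dec 11, 2029), parts arrive (Nov 28, 2029); the later is Dec 11, 2029.
The quality check is done: Dec 11, 2029 + 5 weeks = Jan 15, 2030.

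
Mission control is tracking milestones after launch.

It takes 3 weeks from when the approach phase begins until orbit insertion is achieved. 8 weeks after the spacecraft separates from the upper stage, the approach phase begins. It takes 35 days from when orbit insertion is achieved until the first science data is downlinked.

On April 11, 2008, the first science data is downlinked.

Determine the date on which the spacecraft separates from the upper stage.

December 21, 2007

The first science data is downlinked: Apr 11, 2008.
Orbit insertion is achieved: Apr 11, 2008 − 35 days = Mar 7, 2008.
The approach phase begins: Mar 7, 2008 − 3 weeks = Feb 15, 2008.
The spacecraft separates from the upper stage: Feb 15, 2008 − 8 weeks = Dec 21, 2007.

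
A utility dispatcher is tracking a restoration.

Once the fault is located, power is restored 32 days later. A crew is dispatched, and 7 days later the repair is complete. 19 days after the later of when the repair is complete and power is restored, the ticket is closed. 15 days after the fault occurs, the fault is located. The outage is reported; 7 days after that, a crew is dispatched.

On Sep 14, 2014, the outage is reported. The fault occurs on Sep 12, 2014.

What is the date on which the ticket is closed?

Nov 17, 2014

The outage is reported: Sep 14, 2014.
A crew is dispatched: Sep 14, 2014 + 7 days = Sep 21, 2014.
The repair is complete: Sep 21, 2014 + 7 days = Sep 28, 2014.
The fault occurs: Sep 12, 2014.
The fault is located: Sep 12, 2014 + 15 days = Sep 27, 2014.
Power is restored: Sep 27, 2014 + 32 days = Oct 29, 2014.
Both prerequisites met — the repair is complete (Sep 28, 2014), power is restored (Oct 29, 2014); the later is Oct 29, 2014.
The ticket is closed: Oct 29, 2014 + 19 days = Nov 17, 2014.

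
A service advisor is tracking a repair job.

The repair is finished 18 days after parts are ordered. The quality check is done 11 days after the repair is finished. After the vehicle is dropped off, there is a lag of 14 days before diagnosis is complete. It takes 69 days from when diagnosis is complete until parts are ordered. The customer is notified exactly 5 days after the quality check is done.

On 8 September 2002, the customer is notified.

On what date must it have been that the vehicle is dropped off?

The customer is notified: Sep 8, 2002.
The quality check is done: Sep 8, 2002 − 5 days = Sep 3, 2002.
The repair is finished: Sep 3, 2002 − 11 days = Aug 23, 2002.
Parts are ordered: Aug 23, 2002 − 18 days = Aug 5, 2002.
Diagnosis is complete: Aug 5, 2002 − 69 days = May 28, 2002.
The vehicle is dropped off: May 28, 2002 − 14 days = May 14, 2002.

14 May 2002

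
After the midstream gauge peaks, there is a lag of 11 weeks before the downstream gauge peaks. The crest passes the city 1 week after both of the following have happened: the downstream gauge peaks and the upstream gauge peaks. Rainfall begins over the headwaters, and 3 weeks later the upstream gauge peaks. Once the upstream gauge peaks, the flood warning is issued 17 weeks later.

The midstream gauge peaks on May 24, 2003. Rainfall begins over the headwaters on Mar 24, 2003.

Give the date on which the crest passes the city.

Aug 16, 2003

The midstream gauge peaks: May 24, 2003.
The downstream gauge peaks: May 24, 2003 + 11 weeks = Aug 9, 2003.
Rainfall begins over the headwaters: Mar 24, 2003.
The upstream gauge peaks: Mar 24, 2003 + 3 weeks = Apr 14, 2003.
Both prerequisites met — the downstream gauge peaks (Aug 9, 2003), the upstream gauge peaks (Apr 14, 2003); the later is Aug 9, 2003.
The crest passes the city: Aug 9, 2003 + 1 week = Aug 16, 2003.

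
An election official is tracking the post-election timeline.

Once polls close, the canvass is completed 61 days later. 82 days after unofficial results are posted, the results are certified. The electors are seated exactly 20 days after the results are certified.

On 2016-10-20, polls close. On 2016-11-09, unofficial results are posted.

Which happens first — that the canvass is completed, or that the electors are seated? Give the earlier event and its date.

The canvass is completed — 2016-12-20

Polls close: Oct 20, 2016.
The canvass is completed: Oct 20, 2016 + 61 days = Dec 20, 2016.
Unofficial results are posted: Nov 9, 2016.
The results are certified: Nov 9, 2016 + 82 days = Jan 30, 2017.
The electors are seated: Jan 30, 2017 + 20 days = Feb 19, 2017.
Comparing: the canvass is completed on Dec 20, 2016 vs the electors are seated on Feb 19, 2017. Earlier: the canvass is completed.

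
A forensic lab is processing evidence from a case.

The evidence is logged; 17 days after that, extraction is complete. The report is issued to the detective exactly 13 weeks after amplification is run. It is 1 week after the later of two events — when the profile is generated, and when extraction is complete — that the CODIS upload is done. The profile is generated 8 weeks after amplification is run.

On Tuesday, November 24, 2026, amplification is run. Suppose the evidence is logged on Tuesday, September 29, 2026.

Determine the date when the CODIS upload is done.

Amplification is run: Nov 24, 2026.
The profile is generated: Nov 24, 2026 + 8 weeks = Jan 19, 2027.
The evidence is logged: Sep 29, 2026.
Extraction is complete: Sep 29, 2026 + 17 days = Oct 16, 2026.
Both prerequisites met — the profile is generated (Jan 19, 2027), extraction is complete (Oct 16, 2026); the later is Jan 19, 2027.
The CODIS upload is done: Jan 19, 2027 + 1 week = Jan 26, 2027.

Tuesday, January 26, 2027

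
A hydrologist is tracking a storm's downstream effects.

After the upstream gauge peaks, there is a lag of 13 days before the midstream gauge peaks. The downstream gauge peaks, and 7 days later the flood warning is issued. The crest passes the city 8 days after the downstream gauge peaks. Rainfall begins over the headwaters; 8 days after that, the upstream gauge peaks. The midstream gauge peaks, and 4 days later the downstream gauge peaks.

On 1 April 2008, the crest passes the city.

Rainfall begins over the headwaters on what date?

The crest passes the city: Apr 1, 2008.
The downstream gauge peaks: Apr 1, 2008 − 8 days = Mar 24, 2008.
The midstream gauge peaks: Mar 24, 2008 − 4 days = Mar 20, 2008.
The upstream gauge peaks: Mar 20, 2008 − 13 days = Mar 7, 2008.
Rainfall begins over the headwaters: Mar 7, 2008 − 8 days = Feb 28, 2008.

28 February 2008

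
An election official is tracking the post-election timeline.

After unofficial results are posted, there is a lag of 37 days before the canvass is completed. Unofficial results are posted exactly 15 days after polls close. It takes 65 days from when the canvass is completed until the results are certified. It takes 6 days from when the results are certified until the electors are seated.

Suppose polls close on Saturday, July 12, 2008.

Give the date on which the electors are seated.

Polls close: Jul 12, 2008.
Unofficial results are posted: Jul 12, 2008 + 15 days = Jul 27, 2008.
The canvass is completed: Jul 27, 2008 + 37 days = Sep 2, 2008.
The results are certified: Sep 2, 2008 + 65 days = Nov 6, 2008.
The electors are seated: Nov 6, 2008 + 6 days = Nov 12, 2008.

Wednesday, November 12, 2008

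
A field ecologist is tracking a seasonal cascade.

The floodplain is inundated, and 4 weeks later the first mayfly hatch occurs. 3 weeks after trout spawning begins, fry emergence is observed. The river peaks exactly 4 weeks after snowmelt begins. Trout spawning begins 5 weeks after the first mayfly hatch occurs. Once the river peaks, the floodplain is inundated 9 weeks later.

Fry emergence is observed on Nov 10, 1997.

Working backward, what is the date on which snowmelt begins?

Fry emergence is observed: Nov 10, 1997.
Trout spawning begins: Nov 10, 1997 − 3 weeks = Oct 20, 1997.
The first mayfly hatch occurs: Oct 20, 1997 − 5 weeks = Sep 15, 1997.
The floodplain is inundated: Sep 15, 1997 − 4 weeks = Aug 18, 1997.
The river peaks: Aug 18, 1997 − 9 weeks = Jun 16, 1997.
Snowmelt begins: Jun 16, 1997 − 4 weeks = May 19, 1997.

May 19, 1997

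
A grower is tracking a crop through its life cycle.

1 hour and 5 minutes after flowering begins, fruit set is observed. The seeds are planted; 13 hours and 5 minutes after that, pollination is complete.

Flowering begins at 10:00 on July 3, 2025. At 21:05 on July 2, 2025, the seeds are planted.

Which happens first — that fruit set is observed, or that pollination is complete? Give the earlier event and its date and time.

Pollination is complete — 10:10 on July 3, 2025

Flowering begins: 10:00 Jul 3, 2025.
Fruit set is observed: 10:00 Jul 3, 2025 + 1h05m = 11:05 Jul 3, 2025.
The seeds are planted: 21:05 Jul 2, 2025.
Pollination is complete: 21:05 Jul 2, 2025 + 13h05m = 10:10 Jul 3, 2025.
Comparing: fruit set is observed at 11:05 Jul 3, 2025 vs pollination is complete at 10:10 Jul 3, 2025. Earlier: pollination is complete.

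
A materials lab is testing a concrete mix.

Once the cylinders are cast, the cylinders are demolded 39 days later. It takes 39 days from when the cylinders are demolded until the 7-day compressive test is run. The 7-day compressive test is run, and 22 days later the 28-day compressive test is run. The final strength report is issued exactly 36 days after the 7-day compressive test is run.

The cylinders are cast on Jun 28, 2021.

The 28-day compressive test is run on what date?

The cylinders are cast: Jun 28, 2021.
The cylinders are demolded: Jun 28, 2021 + 39 days = Aug 6, 2021.
The 7-day compressive test is run: Aug 6, 2021 + 39 days = Sep 14, 2021.
The 28-day compressive test is run: Sep 14, 2021 + 22 days = Oct 6, 2021.

Oct 6, 2021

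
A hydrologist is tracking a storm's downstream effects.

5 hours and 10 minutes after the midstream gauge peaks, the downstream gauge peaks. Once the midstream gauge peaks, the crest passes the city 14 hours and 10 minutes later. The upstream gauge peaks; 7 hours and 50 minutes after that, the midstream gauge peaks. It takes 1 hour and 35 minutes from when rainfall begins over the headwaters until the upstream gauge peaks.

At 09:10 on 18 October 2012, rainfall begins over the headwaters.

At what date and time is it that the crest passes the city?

Rainfall begins over the headwaters: 09:10 Oct 18, 2012.
The upstream gauge peaks: 09:10 Oct 18, 2012 + 1h35m = 10:45 Oct 18, 2012.
The midstream gauge peaks: 10:45 Oct 18, 2012 + 7h50m = 18:35 Oct 18, 2012.
The crest passes the city: 18:35 Oct 18, 2012 + 14h10m = 08:45 Oct 19, 2012.

08:45 on 19 October 2012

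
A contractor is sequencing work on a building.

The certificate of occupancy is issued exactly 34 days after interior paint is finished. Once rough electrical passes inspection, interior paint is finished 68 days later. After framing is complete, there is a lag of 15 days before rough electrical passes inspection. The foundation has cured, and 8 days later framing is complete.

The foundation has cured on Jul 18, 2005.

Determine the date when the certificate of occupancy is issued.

Nov 20, 2005

The foundation has cured: Jul 18, 2005.
Framing is complete: Jul 18, 2005 + 8 days = Jul 26, 2005.
Rough electrical passes inspection: Jul 26, 2005 + 15 days = Aug 10, 2005.
Interior paint is finished: Aug 10, 2005 + 68 days = Oct 17, 2005.
The certificate of occupancy is issued: Oct 17, 2005 + 34 days = Nov 20, 2005.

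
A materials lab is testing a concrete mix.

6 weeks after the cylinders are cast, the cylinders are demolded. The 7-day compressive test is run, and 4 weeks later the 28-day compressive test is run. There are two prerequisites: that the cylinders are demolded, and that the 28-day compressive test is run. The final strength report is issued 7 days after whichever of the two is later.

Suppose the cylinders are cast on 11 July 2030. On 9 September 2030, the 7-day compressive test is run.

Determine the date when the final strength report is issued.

14 October 2030

The cylinders are cast: Jul 11, 2030.
The cylinders are demolded: Jul 11, 2030 + 6 weeks = Aug 22, 2030.
The 7-day compressive test is run: Sep 9, 2030.
The 28-day compressive test is run: Sep 9, 2030 + 4 weeks = Oct 7, 2030.
Both prerequisites met — the cylinders are demolded (Aug 22, 2030), the 28-day compressive test is run (Oct 7, 2030); the later is Oct 7, 2030.
The final strength report is issued: Oct 7, 2030 + 7 days = Oct 14, 2030.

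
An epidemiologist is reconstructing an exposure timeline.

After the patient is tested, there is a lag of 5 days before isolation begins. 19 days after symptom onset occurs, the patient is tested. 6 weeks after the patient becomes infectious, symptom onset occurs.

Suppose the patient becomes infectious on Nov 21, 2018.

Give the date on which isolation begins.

The patient becomes infectious: Nov 21, 2018.
Symptom onset occurs: Nov 21, 2018 + 6 weeks = Jan 2, 2019.
The patient is tested: Jan 2, 2019 + 19 days = Jan 21, 2019.
Isolation begins: Jan 21, 2019 + 5 days = Jan 26, 2019.

Jan 26, 2019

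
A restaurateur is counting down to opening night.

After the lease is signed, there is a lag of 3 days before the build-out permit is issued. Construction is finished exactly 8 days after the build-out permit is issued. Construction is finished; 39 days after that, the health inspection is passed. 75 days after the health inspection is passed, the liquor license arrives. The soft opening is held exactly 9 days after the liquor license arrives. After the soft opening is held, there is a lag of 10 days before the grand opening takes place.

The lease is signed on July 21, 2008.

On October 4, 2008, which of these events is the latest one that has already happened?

The lease is signed: Jul 21, 2008.
The build-out permit is issued: Jul 21, 2008 + 3 days = Jul 24, 2008.
Construction is finished: Jul 24, 2008 + 8 days = Aug 1, 2008.
The health inspection is passed: Aug 1, 2008 + 39 days = Sep 9, 2008.
The liquor license arrives: Sep 9, 2008 + 75 days = Nov 23, 2008.
The soft opening is held: Nov 23, 2008 + 9 days = Dec 2, 2008.
The grand opening takes place: Dec 2, 2008 + 10 days = Dec 12, 2008.
Oct 4, 2008 falls between when the health inspection is passed (Sep 9, 2008) and when the liquor license arrives (Nov 23, 2008).

The health inspection is passed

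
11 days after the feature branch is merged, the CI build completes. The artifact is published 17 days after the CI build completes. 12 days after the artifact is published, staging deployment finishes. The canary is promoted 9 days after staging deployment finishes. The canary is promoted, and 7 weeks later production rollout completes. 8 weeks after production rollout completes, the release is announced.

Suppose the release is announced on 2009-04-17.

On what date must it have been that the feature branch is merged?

The release is announced: Apr 17, 2009.
Production rollout completes: Apr 17, 2009 − 8 weeks = Feb 20, 2009.
The canary is promoted: Feb 20, 2009 − 7 weeks = Jan 2, 2009.
Staging deployment finishes: Jan 2, 2009 − 9 days = Dec 24, 2008.
The artifact is published: Dec 24, 2008 − 12 days = Dec 12, 2008.
The CI build completes: Dec 12, 2008 − 17 days = Nov 25, 2008.
The feature branch is merged: Nov 25, 2008 − 11 days = Nov 14, 2008.

2008-11-14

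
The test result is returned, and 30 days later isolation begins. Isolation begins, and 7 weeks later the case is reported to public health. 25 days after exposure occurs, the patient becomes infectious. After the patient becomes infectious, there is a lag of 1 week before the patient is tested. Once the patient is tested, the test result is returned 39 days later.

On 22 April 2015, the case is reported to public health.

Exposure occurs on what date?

23 November 2014

The case is reported to public health: Apr 22, 2015.
Isolation begins: Apr 22, 2015 − 7 weeks = Mar 4, 2015.
The test result is returned: Mar 4, 2015 − 30 days = Feb 2, 2015.
The patient is tested: Feb 2, 2015 − 39 days = Dec 25, 2014.
The patient becomes infectious: Dec 25, 2014 − 1 week = Dec 18, 2014.
Exposure occurs: Dec 18, 2014 − 25 days = Nov 23, 2014.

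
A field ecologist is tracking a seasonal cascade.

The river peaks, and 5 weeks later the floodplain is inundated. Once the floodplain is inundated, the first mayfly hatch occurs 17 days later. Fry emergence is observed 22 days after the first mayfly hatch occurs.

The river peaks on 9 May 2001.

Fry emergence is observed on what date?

22 July 2001

The river peaks: May 9, 2001.
The floodplain is inundated: May 9, 2001 + 5 weeks = Jun 13, 2001.
The first mayfly hatch occurs: Jun 13, 2001 + 17 days = Jun 30, 2001.
Fry emergence is observed: Jun 30, 2001 + 22 days = Jul 22, 2001.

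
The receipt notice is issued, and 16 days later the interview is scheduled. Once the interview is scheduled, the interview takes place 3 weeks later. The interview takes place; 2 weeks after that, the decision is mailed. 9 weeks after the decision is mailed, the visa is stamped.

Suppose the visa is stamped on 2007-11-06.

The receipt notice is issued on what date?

2007-07-15

The visa is stamped: Nov 6, 2007.
The decision is mailed: Nov 6, 2007 − 9 weeks = Sep 4, 2007.
The interview takes place: Sep 4, 2007 − 2 weeks = Aug 21, 2007.
The interview is scheduled: Aug 21, 2007 − 3 weeks = Jul 31, 2007.
The receipt notice is issued: Jul 31, 2007 − 16 days = Jul 15, 2007.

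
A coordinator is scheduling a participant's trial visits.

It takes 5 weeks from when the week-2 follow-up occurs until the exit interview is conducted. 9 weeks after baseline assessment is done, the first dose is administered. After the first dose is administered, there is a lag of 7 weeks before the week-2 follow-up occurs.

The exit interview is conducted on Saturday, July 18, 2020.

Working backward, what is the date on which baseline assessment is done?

Saturday, February 22, 2020

The exit interview is conducted: Jul 18, 2020.
The week-2 follow-up occurs: Jul 18, 2020 − 5 weeks = Jun 13, 2020.
The first dose is administered: Jun 13, 2020 − 7 weeks = Apr 25, 2020.
Baseline assessment is done: Apr 25, 2020 − 9 weeks = Feb 22, 2020.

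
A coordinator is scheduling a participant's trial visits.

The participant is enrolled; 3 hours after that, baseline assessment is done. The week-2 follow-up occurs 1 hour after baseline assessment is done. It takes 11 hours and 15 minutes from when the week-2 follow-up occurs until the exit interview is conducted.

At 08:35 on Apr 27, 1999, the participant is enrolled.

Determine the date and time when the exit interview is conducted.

The participant is enrolled: 08:35 Apr 27, 1999.
Baseline assessment is done: 08:35 Apr 27, 1999 + 3h = 11:35 Apr 27, 1999.
The week-2 follow-up occurs: 11:35 Apr 27, 1999 + 1h = 12:35 Apr 27, 1999.
The exit interview is conducted: 12:35 Apr 27, 1999 + 11h15m = 23:50 Apr 27, 1999.

23:50 on Apr 27, 1999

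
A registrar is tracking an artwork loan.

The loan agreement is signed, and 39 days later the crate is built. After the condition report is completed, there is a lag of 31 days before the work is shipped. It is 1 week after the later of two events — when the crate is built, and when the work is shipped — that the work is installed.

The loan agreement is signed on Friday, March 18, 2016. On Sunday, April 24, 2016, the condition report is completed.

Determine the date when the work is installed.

The loan agreement is signed: Mar 18, 2016.
The crate is built: Mar 18, 2016 + 39 days = Apr 26, 2016.
The condition report is completed: Apr 24, 2016.
The work is shipped: Apr 24, 2016 + 31 days = May 25, 2016.
Both prerequisites met — the crate is built (Apr 26, 2016), the work is shipped (May 25, 2016); the later is May 25, 2016.
The work is installed: May 25, 2016 + 1 week = Jun 1, 2016.

Wednesday, June 1, 2016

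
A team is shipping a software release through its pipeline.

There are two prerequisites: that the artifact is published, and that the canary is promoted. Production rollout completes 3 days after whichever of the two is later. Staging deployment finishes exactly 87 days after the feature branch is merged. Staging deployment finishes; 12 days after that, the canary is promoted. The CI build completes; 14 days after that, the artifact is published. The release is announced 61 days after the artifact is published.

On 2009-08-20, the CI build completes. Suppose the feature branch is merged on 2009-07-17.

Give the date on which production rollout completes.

2009-10-27

The CI build completes: Aug 20, 2009.
The artifact is published: Aug 20, 2009 + 14 days = Sep 3, 2009.
The feature branch is merged: Jul 17, 2009.
Staging deployment finishes: Jul 17, 2009 + 87 days = Oct 12, 2009.
The canary is promoted: Oct 12, 2009 + 12 days = Oct 24, 2009.
Both prerequisites met — the artifact is published (Sep 3, 2009), the canary is promoted (Oct 24, 2009); the later is Oct 24, 2009.
Production rollout completes: Oct 24, 2009 + 3 days = Oct 27, 2009.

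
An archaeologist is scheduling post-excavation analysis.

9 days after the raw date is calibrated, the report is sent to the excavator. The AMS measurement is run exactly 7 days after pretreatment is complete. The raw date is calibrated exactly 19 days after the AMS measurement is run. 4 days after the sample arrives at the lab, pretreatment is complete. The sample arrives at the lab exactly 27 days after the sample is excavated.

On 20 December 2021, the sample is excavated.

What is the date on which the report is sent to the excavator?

24 February 2022

The sample is excavated: Dec 20, 2021.
The sample arrives at the lab: Dec 20, 2021 + 27 days = Jan 16, 2022.
Pretreatment is complete: Jan 16, 2022 + 4 days = Jan 20, 2022.
The AMS measurement is run: Jan 20, 2022 + 7 days = Jan 27, 2022.
The raw date is calibrated: Jan 27, 2022 + 19 days = Feb 15, 2022.
The report is sent to the excavator: Feb 15, 2022 + 9 days = Feb 24, 2022.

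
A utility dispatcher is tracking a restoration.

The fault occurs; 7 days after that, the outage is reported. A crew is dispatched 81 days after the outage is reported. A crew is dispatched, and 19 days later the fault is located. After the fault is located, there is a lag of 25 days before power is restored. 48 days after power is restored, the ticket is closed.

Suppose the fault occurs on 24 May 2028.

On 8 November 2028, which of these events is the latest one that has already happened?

The fault occurs: May 24, 2028.
The outage is reported: May 24, 2028 + 7 days = May 31, 2028.
A crew is dispatched: May 31, 2028 + 81 days = Aug 20, 2028.
The fault is located: Aug 20, 2028 + 19 days = Sep 8, 2028.
Power is restored: Sep 8, 2028 + 25 days = Oct 3, 2028.
The ticket is closed: Oct 3, 2028 + 48 days = Nov 20, 2028.
Nov 8, 2028 falls between when power is restored (Oct 3, 2028) and when the ticket is closed (Nov 20, 2028).

Power is restored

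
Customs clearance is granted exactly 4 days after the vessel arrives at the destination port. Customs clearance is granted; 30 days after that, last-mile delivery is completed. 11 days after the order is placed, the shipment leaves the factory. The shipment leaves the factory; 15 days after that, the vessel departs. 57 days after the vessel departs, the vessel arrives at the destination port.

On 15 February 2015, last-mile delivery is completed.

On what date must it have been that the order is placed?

Last-mile delivery is completed: Feb 15, 2015.
Customs clearance is granted: Feb 15, 2015 − 30 days = Jan 16, 2015.
The vessel arrives at the destination port: Jan 16, 2015 − 4 days = Jan 12, 2015.
The vessel departs: Jan 12, 2015 − 57 days = Nov 16, 2014.
The shipment leaves the factory: Nov 16, 2014 − 15 days = Nov 1, 2014.
The order is placed: Nov 1, 2014 − 11 days = Oct 21, 2014.

21 October 2014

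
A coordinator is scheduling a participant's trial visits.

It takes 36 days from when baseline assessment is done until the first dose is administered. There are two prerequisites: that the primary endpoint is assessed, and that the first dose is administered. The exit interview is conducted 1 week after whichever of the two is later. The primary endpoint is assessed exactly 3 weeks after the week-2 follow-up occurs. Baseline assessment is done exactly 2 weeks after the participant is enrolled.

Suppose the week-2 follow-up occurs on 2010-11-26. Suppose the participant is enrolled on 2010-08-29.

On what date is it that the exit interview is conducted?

2010-12-24

The week-2 follow-up occurs: Nov 26, 2010.
The primary endpoint is assessed: Nov 26, 2010 + 3 weeks = Dec 17, 2010.
The participant is enrolled: Aug 29, 2010.
Baseline assessment is done: Aug 29, 2010 + 2 weeks = Sep 12, 2010.
The first dose is administered: Sep 12, 2010 + 36 days = Oct 18, 2010.
Both prerequisites met — the primary endpoint is assessed (Dec 17, 2010), the first dose is administered (Oct 18, 2010); the later is Dec 17, 2010.
The exit interview is conducted: Dec 17, 2010 + 1 week = Dec 24, 2010.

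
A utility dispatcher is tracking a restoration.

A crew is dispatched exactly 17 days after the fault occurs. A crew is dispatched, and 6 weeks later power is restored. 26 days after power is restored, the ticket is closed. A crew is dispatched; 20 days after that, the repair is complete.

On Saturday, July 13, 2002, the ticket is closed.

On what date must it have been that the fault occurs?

Friday, April 19, 2002

The ticket is closed: Jul 13, 2002.
Power is restored: Jul 13, 2002 − 26 days = Jun 17, 2002.
A crew is dispatched: Jun 17, 2002 − 6 weeks = May 6, 2002.
The fault occurs: May 6, 2002 − 17 days = Apr 19, 2002.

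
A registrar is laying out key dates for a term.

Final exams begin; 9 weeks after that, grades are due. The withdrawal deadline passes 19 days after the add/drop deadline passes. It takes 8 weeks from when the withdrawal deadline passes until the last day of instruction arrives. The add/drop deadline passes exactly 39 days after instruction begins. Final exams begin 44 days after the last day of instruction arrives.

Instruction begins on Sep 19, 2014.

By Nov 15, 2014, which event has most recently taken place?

Instruction begins: Sep 19, 2014.
The add/drop deadline passes: Sep 19, 2014 + 39 days = Oct 28, 2014.
The withdrawal deadline passes: Oct 28, 2014 + 19 days = Nov 16, 2014.
The last day of instruction arrives: Nov 16, 2014 + 8 weeks = Jan 11, 2015.
Final exams begin: Jan 11, 2015 + 44 days = Feb 24, 2015.
Grades are due: Feb 24, 2015 + 9 weeks = Apr 28, 2015.
Nov 15, 2014 falls between when the add/drop deadline passes (Oct 28, 2014) and when the withdrawal deadline passes (Nov 16, 2014).

The add/drop deadline passes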